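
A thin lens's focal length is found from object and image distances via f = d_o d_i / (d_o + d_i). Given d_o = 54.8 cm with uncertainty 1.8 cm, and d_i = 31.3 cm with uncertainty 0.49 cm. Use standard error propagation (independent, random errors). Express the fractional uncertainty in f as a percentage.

∂f/∂d_o = (d_i/(d_o+d_i))² = 0.132;  ∂f/∂d_i = (d_o/(d_o+d_i))² = 0.405
δf = √((∂f/∂d_o · δd_o)² + (∂f/∂d_i · δd_i)²) = √(0.0566 + 0.0394) = 0.310 cm
f = 19.9 cm, so δf/f = 0.310/19.9 = 0.0156.

1.56%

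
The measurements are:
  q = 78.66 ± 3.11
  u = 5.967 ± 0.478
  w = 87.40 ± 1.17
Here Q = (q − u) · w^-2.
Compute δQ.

0.000484

Let h = q − u = 72.69. δh = √(δq² + δu²) = √(9.67 + 0.228) = 3.15, so δh/h = 0.0433.
Q is then a monomial in h, w:
δQ/Q = √((δh/h)² + (-2·δw/w)²) = √(0.00187 + 0.000717) = 0.0509
Q = 0.009516, so δQ = 0.0509 × 0.009516 = 0.000484.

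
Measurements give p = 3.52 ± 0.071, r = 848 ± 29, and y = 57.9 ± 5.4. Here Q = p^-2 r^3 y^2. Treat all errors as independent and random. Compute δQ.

Relative error in a monomial: (δQ/Q)² = Σ (nᵢ · δxᵢ/xᵢ)².
  (-2·δp/p)² = (-2×0.0202)² = 0.00163;  (3·δr/r)² = (3×0.0342)² = 0.0105;  (2·δy/y)² = (2×0.0933)² = 0.0348
δQ/Q = √(0.0469) = 0.217
Q = 1.65e+11, so δQ = 0.217 × 1.65e+11 = 3.57e+10.

3.57e+10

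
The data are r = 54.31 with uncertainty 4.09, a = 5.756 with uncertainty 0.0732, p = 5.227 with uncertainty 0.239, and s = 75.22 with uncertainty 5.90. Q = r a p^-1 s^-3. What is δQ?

3.54e-05

For a monomial Q ∝ r, a, p^-1, s^-3, fractional errors add in quadrature:
  (1·δr/r)² = (1×0.0753)² = 0.00567;  (1·δa/a)² = (1×0.0127)² = 0.000162;  (-1·δp/p)² = (-1×0.0457)² = 0.00209;  (-3·δs/s)² = (-3×0.0784)² = 0.0554
δQ/Q = √(0.0633) = 0.252
Q = 0.0001405, so δQ = 0.252 × 0.0001405 = 3.54e-05.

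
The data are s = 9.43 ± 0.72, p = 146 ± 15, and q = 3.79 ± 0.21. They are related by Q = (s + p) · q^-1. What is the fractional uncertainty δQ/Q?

Let u = s + p = 155. δu = √(δs² + δp²) = √(0.518 + 225) = 15.0, so δu/u = 0.0966.
Q is then a monomial in u, q:
δQ/Q = √((δu/u)² + (-1·δq/q)²) = √(0.00933 + 0.00307) = 0.111

0.111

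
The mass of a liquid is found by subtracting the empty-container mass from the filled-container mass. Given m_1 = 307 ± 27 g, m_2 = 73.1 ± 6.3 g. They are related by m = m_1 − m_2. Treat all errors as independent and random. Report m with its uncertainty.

234 ± 27.7 g

Sums and differences: (δm)² = Σ (cᵢ δxᵢ)².
  (δm_1)² = 729;  (δm_2)² = 39.7
δm = √(769) = 27.7 g
m = 234 g.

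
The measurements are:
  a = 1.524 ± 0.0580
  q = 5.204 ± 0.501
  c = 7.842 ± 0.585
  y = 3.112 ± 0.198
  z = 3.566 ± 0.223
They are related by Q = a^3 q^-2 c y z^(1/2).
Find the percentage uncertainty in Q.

Products/powers → add relative errors in quadrature, weighted by exponent:
  (3·δa/a)² = (3×0.0381)² = 0.0130;  (-2·δq/q)² = (-2×0.0963)² = 0.0371;  (1·δc/c)² = (1×0.0746)² = 0.00556;  (1·δy/y)² = (1×0.0636)² = 0.00405;  (½·δz/z)² = (0.5×0.0625)² = 0.000978
δQ/Q = √(0.0607) = 0.246

24.6%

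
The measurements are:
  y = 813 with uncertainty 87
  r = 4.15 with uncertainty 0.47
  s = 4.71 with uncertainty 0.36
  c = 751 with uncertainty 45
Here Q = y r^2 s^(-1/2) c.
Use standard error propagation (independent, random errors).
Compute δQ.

Q is a product of powers, so relative uncertainties combine in quadrature:
  (1·δy/y)² = (1×0.107)² = 0.0115;  (2·δr/r)² = (2×0.113)² = 0.0513;  (−½·δs/s)² = (-0.5×0.0764)² = 0.00146;  (1·δc/c)² = (1×0.0599)² = 0.00359
δQ/Q = √(0.0678) = 0.260
Q = 4.85e+06, so δQ = 0.260 × 4.85e+06 = 1.26e+06.

1.26e+06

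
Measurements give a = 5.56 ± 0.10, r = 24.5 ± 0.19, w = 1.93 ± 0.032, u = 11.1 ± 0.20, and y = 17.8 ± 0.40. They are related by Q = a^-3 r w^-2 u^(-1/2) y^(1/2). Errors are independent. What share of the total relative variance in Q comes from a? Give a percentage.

(δQ/Q)² = (-3·δa/a)² + (1·δr/r)² + (-2·δw/w)² + (−½·δu/u)² + (½·δy/y)²
  a term: (-3×0.0180)² = 0.00291
  r term: (1×0.00776)² = 6.01e-05
  w term: (-2×0.0166)² = 0.00110
  u term: (-0.5×0.0180)² = 8.12e-05
  y term: (0.5×0.0225)² = 0.000126
Total = 0.00428. Share from a = 0.00291/0.00428 = 0.680.

68.0%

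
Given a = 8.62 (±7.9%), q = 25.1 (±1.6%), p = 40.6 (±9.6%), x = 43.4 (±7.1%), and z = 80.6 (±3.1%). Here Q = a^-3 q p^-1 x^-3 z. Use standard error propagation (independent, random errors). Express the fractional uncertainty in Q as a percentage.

Since Q is a product/quotient, work with relative uncertainties:
  (-3·δa/a)² = (-3×0.0790)² = 0.0562;  (1·δq/q)² = (1×0.0160)² = 0.000256;  (-1·δp/p)² = (-1×0.0960)² = 0.00922;  (-3·δx/x)² = (-3×0.0710)² = 0.0454;  (1·δz/z)² = (1×0.0310)² = 0.000961
δQ/Q = √(0.112) = 0.335

33.5%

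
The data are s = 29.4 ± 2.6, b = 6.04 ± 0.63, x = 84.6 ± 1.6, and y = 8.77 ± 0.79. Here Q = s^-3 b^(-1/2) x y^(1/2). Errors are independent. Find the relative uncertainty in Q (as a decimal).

0.275

Each factor contributes (exponent × relative error)² to (δQ/Q)²:
  (-3·δs/s)² = (-3×0.0884)² = 0.0704;  (−½·δb/b)² = (-0.5×0.104)² = 0.00272;  (1·δx/x)² = (1×0.0189)² = 0.000358;  (½·δy/y)² = (0.5×0.0901)² = 0.00203
δQ/Q = √(0.0755) = 0.275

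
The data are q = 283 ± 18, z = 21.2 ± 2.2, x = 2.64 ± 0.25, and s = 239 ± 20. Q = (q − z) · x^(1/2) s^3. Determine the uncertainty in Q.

Let u = q − z = 262. δu = √(δq² + δz²) = √(324 + 4.84) = 18.1, so δu/u = 0.0693.
Q is then a monomial in u, x, s:
δQ/Q = √((δu/u)² + (½·δx/x)² + (3·δs/s)²) = √(0.00480 + 0.00224 + 0.0630) = 0.265
Q = 5.81e+09, so δQ = 0.265 × 5.81e+09 = 1.54e+09.

1.54e+09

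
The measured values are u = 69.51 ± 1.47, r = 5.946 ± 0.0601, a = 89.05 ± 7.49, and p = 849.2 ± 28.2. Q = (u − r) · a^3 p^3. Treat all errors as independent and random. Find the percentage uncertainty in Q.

Let w = u − r = 63.56. δw = √(δu² + δr²) = √(2.16 + 0.00361) = 1.47, so δw/w = 0.0231.
Q is then a monomial in w, a, p:
δQ/Q = √((δw/w)² + (3·δa/a)² + (3·δp/p)²) = √(0.000536 + 0.0637 + 0.00992) = 0.272

27.2%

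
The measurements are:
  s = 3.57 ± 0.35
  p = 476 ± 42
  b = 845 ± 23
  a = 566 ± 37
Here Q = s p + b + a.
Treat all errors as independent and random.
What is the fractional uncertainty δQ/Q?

Let w = s·p = 1700. δw/w = √((1·δs/s)² + (1·δp/p)²) = √(0.00961 + 0.00779) = 0.132, so δw = 224.
Q = w + b + a: δQ = √(δw² + δb² + δa²) = √(50200 + 529 + 1370) = 228
Q = 3110, so δQ/Q = 228/3110 = 0.0734.

0.0734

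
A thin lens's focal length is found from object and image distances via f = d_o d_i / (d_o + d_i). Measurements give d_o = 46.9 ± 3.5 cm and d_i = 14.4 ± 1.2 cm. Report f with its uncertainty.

∂f/∂d_o = (d_i/(d_o+d_i))² = 0.0552;  ∂f/∂d_i = (d_o/(d_o+d_i))² = 0.585
δf = √((∂f/∂d_o · δd_o)² + (∂f/∂d_i · δd_i)²) = √(0.0373 + 0.493) = 0.729 cm
f = 11.0 cm.

11.0 ± 0.729 cm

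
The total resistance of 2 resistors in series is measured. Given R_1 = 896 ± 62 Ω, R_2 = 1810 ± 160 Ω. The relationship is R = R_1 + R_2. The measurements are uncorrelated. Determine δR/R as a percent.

Absolute uncertainties add in quadrature for a linear combination:
  (δR_1)² = 3840;  (δR_2)² = 25600
δR = √(29400) = 172 Ω
R = 2710 Ω, so δR/R = 172/2710 = 0.0634.

6.34%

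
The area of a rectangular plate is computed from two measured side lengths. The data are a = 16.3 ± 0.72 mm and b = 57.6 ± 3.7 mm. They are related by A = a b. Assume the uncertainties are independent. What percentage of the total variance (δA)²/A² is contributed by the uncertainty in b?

67.9%

(δA/A)² = (1·δa/a)² + (1·δb/b)²
  a term: (1×0.0442)² = 0.00195
  b term: (1×0.0642)² = 0.00413
Total = 0.00608. Share from b = 0.00413/0.00608 = 0.679.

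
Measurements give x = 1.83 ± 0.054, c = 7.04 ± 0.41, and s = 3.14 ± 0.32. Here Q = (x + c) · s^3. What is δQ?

84.9

Let u = x + c = 8.87. δu = √(δx² + δc²) = √(0.00292 + 0.168) = 0.414, so δu/u = 0.0466.
Q is then a monomial in u, s:
δQ/Q = √((δu/u)² + (3·δs/s)²) = √(0.00217 + 0.0935) = 0.309
Q = 275, so δQ = 0.309 × 275 = 84.9.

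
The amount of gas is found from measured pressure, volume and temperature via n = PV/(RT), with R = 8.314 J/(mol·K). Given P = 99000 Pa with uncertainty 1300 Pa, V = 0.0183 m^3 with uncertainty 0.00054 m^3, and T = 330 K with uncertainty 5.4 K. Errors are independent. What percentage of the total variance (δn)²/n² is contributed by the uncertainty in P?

13.2%

(δn/n)² = (1·δP/P)² + (1·δV/V)² + (-1·δT/T)²
  P term: (1×0.0131)² = 0.000172
  V term: (1×0.0295)² = 0.000871
  T term: (-1×0.0164)² = 0.000268
Total = 0.00131. Share from P = 0.000172/0.00131 = 0.132.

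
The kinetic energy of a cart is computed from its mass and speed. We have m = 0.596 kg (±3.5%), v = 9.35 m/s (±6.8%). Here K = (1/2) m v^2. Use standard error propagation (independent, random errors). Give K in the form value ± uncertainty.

K is a product of powers, so relative uncertainties combine in quadrature:
  (1·δm/m)² = (1×0.0350)² = 0.00123;  (2·δv/v)² = (2×0.0680)² = 0.0185
δK/K = √(0.0197) = 0.140
K = 26.1 J, so δK = 0.140 × 26.1 = 3.66 J.

26.1 ± 3.66 J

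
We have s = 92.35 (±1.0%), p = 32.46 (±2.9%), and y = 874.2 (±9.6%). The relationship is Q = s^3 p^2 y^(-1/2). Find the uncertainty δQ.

2.27e+06

Each factor contributes (exponent × relative error)² to (δQ/Q)²:
  (3·δs/s)² = (3×0.0100)² = 0.000900;  (2·δp/p)² = (2×0.0290)² = 0.00336;  (−½·δy/y)² = (-0.5×0.0960)² = 0.00230
δQ/Q = √(0.00657) = 0.0810
Q = 2.807e+07, so δQ = 0.0810 × 2.807e+07 = 2.27e+06.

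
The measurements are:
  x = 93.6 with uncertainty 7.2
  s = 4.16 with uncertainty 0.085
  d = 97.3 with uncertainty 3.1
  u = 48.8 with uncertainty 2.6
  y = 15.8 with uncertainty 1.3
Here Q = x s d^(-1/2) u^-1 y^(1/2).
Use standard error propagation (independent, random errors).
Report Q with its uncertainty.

3.22 ± 0.339

Products/powers → add relative errors in quadrature, weighted by exponent:
  (1·δx/x)² = (1×0.0769)² = 0.00592;  (1·δs/s)² = (1×0.0204)² = 0.000417;  (−½·δd/d)² = (-0.5×0.0319)² = 0.000254;  (-1·δu/u)² = (-1×0.0533)² = 0.00284;  (½·δy/y)² = (0.5×0.0823)² = 0.00169
δQ/Q = √(0.0111) = 0.105
Q = 3.22, so δQ = 0.105 × 3.22 = 0.339.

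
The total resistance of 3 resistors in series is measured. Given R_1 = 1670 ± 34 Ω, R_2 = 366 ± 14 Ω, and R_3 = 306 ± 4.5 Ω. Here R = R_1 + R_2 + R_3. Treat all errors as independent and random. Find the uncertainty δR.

For a sum/difference, combine absolute errors in quadrature:
  (δR_1)² = 1160;  (δR_2)² = 196;  (δR_3)² = 20.2
δR = √(1370) = 37.0 Ω

37.0 Ω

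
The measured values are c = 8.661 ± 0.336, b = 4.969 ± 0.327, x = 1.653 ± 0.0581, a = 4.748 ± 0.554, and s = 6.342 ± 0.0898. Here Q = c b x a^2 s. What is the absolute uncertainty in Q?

Relative error in a monomial: (δQ/Q)² = Σ (nᵢ · δxᵢ/xᵢ)².
  (1·δc/c)² = (1×0.0388)² = 0.00151;  (1·δb/b)² = (1×0.0658)² = 0.00433;  (1·δx/x)² = (1×0.0351)² = 0.00124;  (2·δa/a)² = (2×0.117)² = 0.0545;  (1·δs/s)² = (1×0.0142)² = 0.000200
δQ/Q = √(0.0617) = 0.248
Q = 10170, so δQ = 0.248 × 10170 = 2530.

2530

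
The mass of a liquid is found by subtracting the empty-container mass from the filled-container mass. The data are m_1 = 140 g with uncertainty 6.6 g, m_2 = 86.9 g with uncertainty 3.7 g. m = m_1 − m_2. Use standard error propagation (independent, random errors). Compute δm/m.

0.142

m is a linear combination, so absolute uncertainties add in quadrature:
  (δm_1)² = 43.6;  (δm_2)² = 13.7
δm = √(57.2) = 7.57 g
m = 53.1 g, so δm/m = 7.57/53.1 = 0.142.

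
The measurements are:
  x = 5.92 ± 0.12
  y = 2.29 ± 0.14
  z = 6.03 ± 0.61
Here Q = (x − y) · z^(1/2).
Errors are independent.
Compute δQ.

Let u = x − y = 3.63. δu = √(δx² + δy²) = √(0.0144 + 0.0196) = 0.184, so δu/u = 0.0508.
Q is then a monomial in u, z:
δQ/Q = √((δu/u)² + (½·δz/z)²) = √(0.00258 + 0.00256) = 0.0717
Q = 8.91, so δQ = 0.0717 × 8.91 = 0.639.

0.639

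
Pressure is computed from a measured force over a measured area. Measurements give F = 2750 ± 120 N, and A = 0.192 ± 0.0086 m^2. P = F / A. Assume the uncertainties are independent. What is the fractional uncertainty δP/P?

0.0625

Relative error in a monomial: (δP/P)² = Σ (nᵢ · δxᵢ/xᵢ)².
  (1·δF/F)² = (1×0.0436)² = 0.00190;  (-1·δA/A)² = (-1×0.0448)² = 0.00201
δP/P = √(0.00391) = 0.0625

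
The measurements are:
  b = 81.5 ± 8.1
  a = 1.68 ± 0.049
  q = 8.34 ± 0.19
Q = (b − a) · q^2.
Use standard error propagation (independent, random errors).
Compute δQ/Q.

0.111

Let u = b − a = 79.8. δu = √(δb² + δa²) = √(65.6 + 0.00240) = 8.10, so δu/u = 0.101.
Q is then a monomial in u, q:
δQ/Q = √((δu/u)² + (2·δq/q)²) = √(0.0103 + 0.00208) = 0.111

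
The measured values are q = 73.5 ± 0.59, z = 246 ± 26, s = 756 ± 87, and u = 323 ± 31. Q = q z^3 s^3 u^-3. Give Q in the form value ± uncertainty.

Q is a product of powers, so relative uncertainties combine in quadrature:
  (1·δq/q)² = (1×0.00803)² = 6.44e-05;  (3·δz/z)² = (3×0.106)² = 0.101;  (3·δs/s)² = (3×0.115)² = 0.119;  (-3·δu/u)² = (-3×0.0960)² = 0.0829
δQ/Q = √(0.303) = 0.550
Q = 1.4e+10, so δQ = 0.550 × 1.4e+10 = 7.72e+09.

(1.40 ± 0.772) × 10^10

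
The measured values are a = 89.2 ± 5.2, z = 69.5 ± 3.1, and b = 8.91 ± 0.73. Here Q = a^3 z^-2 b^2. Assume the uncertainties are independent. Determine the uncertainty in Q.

Relative error in a monomial: (δQ/Q)² = Σ (nᵢ · δxᵢ/xᵢ)².
  (3·δa/a)² = (3×0.0583)² = 0.0306;  (-2·δz/z)² = (-2×0.0446)² = 0.00796;  (2·δb/b)² = (2×0.0819)² = 0.0269
δQ/Q = √(0.0654) = 0.256
Q = 11700, so δQ = 0.256 × 11700 = 2980.

2980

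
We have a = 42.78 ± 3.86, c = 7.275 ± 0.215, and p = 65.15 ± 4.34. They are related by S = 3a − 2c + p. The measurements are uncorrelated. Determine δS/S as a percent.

6.92%

Sums and differences: (δS)² = Σ (cᵢ δxᵢ)².
  (3·δa)² = 134;  (2·δc)² = 0.185;  (δp)² = 18.8
δS = √(153) = 12.4
S = 178.9, so δS/S = 12.4/178.9 = 0.0692.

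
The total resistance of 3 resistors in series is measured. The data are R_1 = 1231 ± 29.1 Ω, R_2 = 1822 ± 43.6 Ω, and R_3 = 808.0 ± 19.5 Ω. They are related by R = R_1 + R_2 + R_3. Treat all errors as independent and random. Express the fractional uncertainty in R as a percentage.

Absolute uncertainties add in quadrature for a linear combination:
  (δR_1)² = 847;  (δR_2)² = 1900;  (δR_3)² = 380
δR = √(3130) = 55.9 Ω
R = 3861 Ω, so δR/R = 55.9/3861 = 0.0145.

1.45%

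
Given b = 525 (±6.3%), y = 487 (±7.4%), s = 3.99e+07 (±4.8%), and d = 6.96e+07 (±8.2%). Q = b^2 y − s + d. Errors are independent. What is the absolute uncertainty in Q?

2.05e+07

Let p = b^2·y = 1.34e+08. δp/p = √((2·δb/b)² + (1·δy/y)²) = √(0.0159 + 0.00548) = 0.146, so δp = 1.96e+07.
Q = p − s + d: δQ = √(δp² + δs² + δd²) = √(3.85e+14 + 3.67e+12 + 3.26e+13) = 2.05e+07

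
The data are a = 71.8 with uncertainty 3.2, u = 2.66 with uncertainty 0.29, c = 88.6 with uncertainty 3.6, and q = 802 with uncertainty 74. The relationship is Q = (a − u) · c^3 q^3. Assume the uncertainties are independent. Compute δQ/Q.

0.306

Let w = a − u = 69.1. δw = √(δa² + δu²) = √(10.2 + 0.0841) = 3.21, so δw/w = 0.0465.
Q is then a monomial in w, c, q:
δQ/Q = √((δw/w)² + (3·δc/c)² + (3·δq/q)²) = √(0.00216 + 0.0149 + 0.0766) = 0.306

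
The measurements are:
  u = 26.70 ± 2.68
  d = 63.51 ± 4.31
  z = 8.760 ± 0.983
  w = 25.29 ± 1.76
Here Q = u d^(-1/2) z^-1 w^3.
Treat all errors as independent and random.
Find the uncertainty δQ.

Products/powers → add relative errors in quadrature, weighted by exponent:
  (1·δu/u)² = (1×0.100)² = 0.0101;  (−½·δd/d)² = (-0.5×0.0679)² = 0.00115;  (-1·δz/z)² = (-1×0.112)² = 0.0126;  (3·δw/w)² = (3×0.0696)² = 0.0436
δQ/Q = √(0.0674) = 0.260
Q = 6186, so δQ = 0.260 × 6186 = 1610.

1610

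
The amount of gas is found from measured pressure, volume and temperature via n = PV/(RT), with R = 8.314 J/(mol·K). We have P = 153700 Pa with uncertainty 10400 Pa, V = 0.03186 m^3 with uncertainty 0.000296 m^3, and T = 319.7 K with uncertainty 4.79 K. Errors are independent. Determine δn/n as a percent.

6.99%

Relative error in a monomial: (δn/n)² = Σ (nᵢ · δxᵢ/xᵢ)².
  (1·δP/P)² = (1×0.0677)² = 0.00458;  (1·δV/V)² = (1×0.00929)² = 8.63e-05;  (-1·δT/T)² = (-1×0.0150)² = 0.000224
δn/n = √(0.00489) = 0.0699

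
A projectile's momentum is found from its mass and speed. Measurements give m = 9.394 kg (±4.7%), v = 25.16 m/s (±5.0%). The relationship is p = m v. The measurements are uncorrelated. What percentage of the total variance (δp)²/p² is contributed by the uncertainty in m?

(δp/p)² = (1·δm/m)² + (1·δv/v)²
  m term: (1×0.0470)² = 0.00221
  v term: (1×0.0500)² = 0.00250
Total = 0.00471. Share from m = 0.00221/0.00471 = 0.469.

46.9%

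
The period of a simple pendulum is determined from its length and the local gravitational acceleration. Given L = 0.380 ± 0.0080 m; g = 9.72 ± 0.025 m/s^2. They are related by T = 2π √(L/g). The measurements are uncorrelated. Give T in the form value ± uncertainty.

1.24 ± 0.0132 s

T is a product of powers, so relative uncertainties combine in quadrature:
  (½·δL/L)² = (0.5×0.0211)² = 0.000111;  (−½·δg/g)² = (-0.5×0.00257)² = 1.65e-06
δT/T = √(0.000112) = 0.0106
T = 1.24 s, so δT = 0.0106 × 1.24 = 0.0132 s.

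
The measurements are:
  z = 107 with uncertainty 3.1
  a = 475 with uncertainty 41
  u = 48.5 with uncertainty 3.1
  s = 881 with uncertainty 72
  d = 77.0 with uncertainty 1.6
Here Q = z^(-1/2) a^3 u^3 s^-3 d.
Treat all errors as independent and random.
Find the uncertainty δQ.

54000

Relative error in a monomial: (δQ/Q)² = Σ (nᵢ · δxᵢ/xᵢ)².
  (−½·δz/z)² = (-0.5×0.0290)² = 0.000210;  (3·δa/a)² = (3×0.0863)² = 0.0671;  (3·δu/u)² = (3×0.0639)² = 0.0368;  (-3·δs/s)² = (-3×0.0817)² = 0.0601;  (1·δd/d)² = (1×0.0208)² = 0.000432
δQ/Q = √(0.165) = 0.406
Q = 1.33e+05, so δQ = 0.406 × 1.33e+05 = 54000.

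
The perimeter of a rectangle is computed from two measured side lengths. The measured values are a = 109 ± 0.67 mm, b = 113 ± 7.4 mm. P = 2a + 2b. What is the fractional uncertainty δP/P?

0.0335

Each term contributes (cᵢ δxᵢ)² to (δP)²:
  (2·δa)² = 1.80;  (2·δb)² = 219
δP = √(221) = 14.9 mm
P = 444 mm, so δP/P = 14.9/444 = 0.0335.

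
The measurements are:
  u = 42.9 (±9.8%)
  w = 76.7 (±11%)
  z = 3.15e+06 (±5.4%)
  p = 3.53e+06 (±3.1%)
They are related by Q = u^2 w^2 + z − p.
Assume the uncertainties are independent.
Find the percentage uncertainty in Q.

30.6%

Let h = u^2·w^2 = 1.08e+07. δh/h = √((2·δu/u)² + (2·δw/w)²) = √(0.0384 + 0.0484) = 0.295, so δh = 3.19e+06.
Q = h + z − p: δQ = √(δh² + δz² + δp²) = √(1.02e+13 + 2.89e+10 + 1.2e+10) = 3.2e+06
Q = 1.04e+07, so δQ/Q = 3.2e+06/1.04e+07 = 0.306.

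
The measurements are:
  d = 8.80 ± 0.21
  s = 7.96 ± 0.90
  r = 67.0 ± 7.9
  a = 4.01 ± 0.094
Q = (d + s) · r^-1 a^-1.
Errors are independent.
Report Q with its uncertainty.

0.0624 ± 0.00825

Let u = d + s = 16.8. δu = √(δd² + δs²) = √(0.0441 + 0.810) = 0.924, so δu/u = 0.0551.
Q is then a monomial in u, r, a:
δQ/Q = √((δu/u)² + (-1·δr/r)² + (-1·δa/a)²) = √(0.00304 + 0.0139 + 0.000549) = 0.132
Q = 0.0624, so δQ = 0.132 × 0.0624 = 0.00825.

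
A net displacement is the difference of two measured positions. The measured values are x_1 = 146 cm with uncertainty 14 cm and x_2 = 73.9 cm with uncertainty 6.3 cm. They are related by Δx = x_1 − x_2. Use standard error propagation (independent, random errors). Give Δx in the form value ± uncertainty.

For a sum/difference, combine absolute errors in quadrature:
  (δx_1)² = 196;  (δx_2)² = 39.7
δΔx = √(236) = 15.4 cm
Δx = 72.1 cm.

72.1 ± 15.4 cm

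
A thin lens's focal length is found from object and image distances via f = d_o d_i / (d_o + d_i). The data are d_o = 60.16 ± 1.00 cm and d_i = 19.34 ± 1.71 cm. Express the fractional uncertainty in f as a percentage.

∂f/∂d_o = (d_i/(d_o+d_i))² = 0.0592;  ∂f/∂d_i = (d_o/(d_o+d_i))² = 0.573
δf = √((∂f/∂d_o · δd_o)² + (∂f/∂d_i · δd_i)²) = √(0.00350 + 0.959) = 0.981 cm
f = 14.64 cm, so δf/f = 0.981/14.64 = 0.0670.

6.70%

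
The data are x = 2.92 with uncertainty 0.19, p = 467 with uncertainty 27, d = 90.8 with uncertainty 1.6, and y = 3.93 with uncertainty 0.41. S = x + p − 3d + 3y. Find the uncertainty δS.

27.5

Absolute uncertainties add in quadrature for a linear combination:
  (δx)² = 0.0361;  (δp)² = 729;  (3·δd)² = 23.0;  (3·δy)² = 1.51
δS = √(754) = 27.5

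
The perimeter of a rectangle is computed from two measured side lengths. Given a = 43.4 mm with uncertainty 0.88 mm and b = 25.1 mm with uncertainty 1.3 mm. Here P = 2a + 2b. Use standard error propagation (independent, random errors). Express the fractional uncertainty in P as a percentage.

2.29%

For a sum/difference, combine absolute errors in quadrature:
  (2·δa)² = 3.10;  (2·δb)² = 6.76
δP = √(9.86) = 3.14 mm
P = 137 mm, so δP/P = 3.14/137 = 0.0229.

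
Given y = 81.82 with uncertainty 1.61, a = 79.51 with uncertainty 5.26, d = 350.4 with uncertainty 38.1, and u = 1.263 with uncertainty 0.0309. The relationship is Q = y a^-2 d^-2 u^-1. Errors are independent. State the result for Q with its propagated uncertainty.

For a monomial Q ∝ y, a^-2, d^-2, u^-1, fractional errors add in quadrature:
  (1·δy/y)² = (1×0.0197)² = 0.000387;  (-2·δa/a)² = (-2×0.0662)² = 0.0175;  (-2·δd/d)² = (-2×0.109)² = 0.0473;  (-1·δu/u)² = (-1×0.0245)² = 0.000599
δQ/Q = √(0.0658) = 0.256
Q = 8.346e-08, so δQ = 0.256 × 8.346e-08 = 2.14e-08.

(8.346 ± 2.14) × 10^-8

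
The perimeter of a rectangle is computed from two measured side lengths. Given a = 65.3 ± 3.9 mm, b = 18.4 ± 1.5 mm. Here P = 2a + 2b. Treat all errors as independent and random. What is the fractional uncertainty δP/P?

Sums and differences: (δP)² = Σ (cᵢ δxᵢ)².
  (2·δa)² = 60.8;  (2·δb)² = 9.00
δP = √(69.8) = 8.36 mm
P = 167 mm, so δP/P = 8.36/167 = 0.0499.

0.0499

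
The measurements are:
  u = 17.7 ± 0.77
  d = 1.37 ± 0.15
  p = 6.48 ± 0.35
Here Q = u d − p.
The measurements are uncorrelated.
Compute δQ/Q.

0.162

Let w = u·d = 24.2. δw/w = √((1·δu/u)² + (1·δd/d)²) = √(0.00189 + 0.0120) = 0.118, so δw = 2.86.
Q = w − p: δQ = √(δw² + δp²) = √(8.16 + 0.122) = 2.88
Q = 17.8, so δQ/Q = 2.88/17.8 = 0.162.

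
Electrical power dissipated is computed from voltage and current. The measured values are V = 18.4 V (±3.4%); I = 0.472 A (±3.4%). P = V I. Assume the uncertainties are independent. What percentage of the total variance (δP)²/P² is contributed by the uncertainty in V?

(δP/P)² = (1·δV/V)² + (1·δI/I)²
  V term: (1×0.0340)² = 0.00116
  I term: (1×0.0340)² = 0.00116
Total = 0.00231. Share from V = 0.00116/0.00231 = 0.500.

50.0%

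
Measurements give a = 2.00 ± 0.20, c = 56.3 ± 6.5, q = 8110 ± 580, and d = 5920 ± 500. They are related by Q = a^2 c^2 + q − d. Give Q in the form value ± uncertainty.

14900 ± 3950

Let p = a^2·c^2 = 12700. δp/p = √((2·δa/a)² + (2·δc/c)²) = √(0.0400 + 0.0533) = 0.305, so δp = 3870.
Q = p + q − d: δQ = √(δp² + δq² + δd²) = √(1.5e+07 + 3.36e+05 + 2.5e+05) = 3950
Q = 14900.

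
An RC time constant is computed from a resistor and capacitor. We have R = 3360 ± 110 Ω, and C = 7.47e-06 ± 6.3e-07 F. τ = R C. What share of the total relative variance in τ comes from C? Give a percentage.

86.9%

(δτ/τ)² = (1·δR/R)² + (1·δC/C)²
  R term: (1×0.0327)² = 0.00107
  C term: (1×0.0843)² = 0.00711
Total = 0.00818. Share from C = 0.00711/0.00818 = 0.869.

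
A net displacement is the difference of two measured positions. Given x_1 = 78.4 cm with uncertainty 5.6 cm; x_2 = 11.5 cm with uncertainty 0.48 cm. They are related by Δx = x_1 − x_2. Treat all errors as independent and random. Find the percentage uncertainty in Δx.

Δx is a linear combination, so absolute uncertainties add in quadrature:
  (δx_1)² = 31.4;  (δx_2)² = 0.230
δΔx = √(31.6) = 5.62 cm
Δx = 66.9 cm, so δΔx/Δx = 5.62/66.9 = 0.0840.

8.40%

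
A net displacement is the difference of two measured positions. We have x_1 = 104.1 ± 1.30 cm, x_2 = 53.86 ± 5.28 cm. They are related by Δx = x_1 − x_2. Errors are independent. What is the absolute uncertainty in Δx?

5.44 cm

Absolute uncertainties add in quadrature for a linear combination:
  (δx_1)² = 1.69;  (δx_2)² = 27.9
δΔx = √(29.6) = 5.44 cm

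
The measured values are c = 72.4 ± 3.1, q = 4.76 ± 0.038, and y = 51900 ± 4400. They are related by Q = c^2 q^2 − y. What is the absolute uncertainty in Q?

11200

Let p = c^2·q^2 = 1.19e+05. δp/p = √((2·δc/c)² + (2·δq/q)²) = √(0.00733 + 0.000255) = 0.0871, so δp = 10300.
Q = p − y: δQ = √(δp² + δy²) = √(1.07e+08 + 1.94e+07) = 11200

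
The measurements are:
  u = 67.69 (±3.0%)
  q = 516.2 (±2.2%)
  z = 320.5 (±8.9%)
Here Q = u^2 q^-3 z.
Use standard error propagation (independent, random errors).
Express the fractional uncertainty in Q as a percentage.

Relative error in a monomial: (δQ/Q)² = Σ (nᵢ · δxᵢ/xᵢ)².
  (2·δu/u)² = (2×0.0300)² = 0.00360;  (-3·δq/q)² = (-3×0.0220)² = 0.00436;  (1·δz/z)² = (1×0.0890)² = 0.00792
δQ/Q = √(0.0159) = 0.126

12.6%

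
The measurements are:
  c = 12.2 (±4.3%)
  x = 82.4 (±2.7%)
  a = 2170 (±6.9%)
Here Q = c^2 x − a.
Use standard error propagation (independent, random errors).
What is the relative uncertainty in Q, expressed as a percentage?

11.1%

Let p = c^2·x = 12300. δp/p = √((2·δc/c)² + (1·δx/x)²) = √(0.00740 + 0.000729) = 0.0901, so δp = 1110.
Q = p − a: δQ = √(δp² + δa²) = √(1.22e+06 + 22400) = 1120
Q = 10100, so δQ/Q = 1120/10100 = 0.111.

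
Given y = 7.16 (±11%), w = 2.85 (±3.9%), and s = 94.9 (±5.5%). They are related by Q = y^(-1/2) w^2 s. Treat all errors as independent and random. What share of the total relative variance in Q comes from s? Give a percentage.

(δQ/Q)² = (−½·δy/y)² + (2·δw/w)² + (1·δs/s)²
  y term: (-0.5×0.110)² = 0.00302
  w term: (2×0.0390)² = 0.00608
  s term: (1×0.0550)² = 0.00302
Total = 0.0121. Share from s = 0.00302/0.0121 = 0.249.

24.9%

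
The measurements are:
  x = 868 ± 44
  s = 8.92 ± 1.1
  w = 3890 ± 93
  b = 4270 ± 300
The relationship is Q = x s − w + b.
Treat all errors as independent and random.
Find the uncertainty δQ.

1080

Let p = x·s = 7740. δp/p = √((1·δx/x)² + (1·δs/s)²) = √(0.00257 + 0.0152) = 0.133, so δp = 1030.
Q = p − w + b: δQ = √(δp² + δw² + δb²) = √(1.07e+06 + 8650 + 90000) = 1080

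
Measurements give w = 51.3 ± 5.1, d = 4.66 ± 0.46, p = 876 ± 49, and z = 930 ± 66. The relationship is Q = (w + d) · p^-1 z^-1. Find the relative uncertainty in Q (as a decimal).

0.129

Let u = w + d = 56.0. δu = √(δw² + δd²) = √(26.0 + 0.212) = 5.12, so δu/u = 0.0915.
Q is then a monomial in u, p, z:
δQ/Q = √((δu/u)² + (-1·δp/p)² + (-1·δz/z)²) = √(0.00837 + 0.00313 + 0.00504) = 0.129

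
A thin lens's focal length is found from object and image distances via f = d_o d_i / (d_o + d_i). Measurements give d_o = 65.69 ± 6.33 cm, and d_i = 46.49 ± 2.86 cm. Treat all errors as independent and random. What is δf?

∂f/∂d_o = (d_i/(d_o+d_i))² = 0.172;  ∂f/∂d_i = (d_o/(d_o+d_i))² = 0.343
δf = √((∂f/∂d_o · δd_o)² + (∂f/∂d_i · δd_i)²) = √(1.18 + 0.962) = 1.46 cm

1.46 cm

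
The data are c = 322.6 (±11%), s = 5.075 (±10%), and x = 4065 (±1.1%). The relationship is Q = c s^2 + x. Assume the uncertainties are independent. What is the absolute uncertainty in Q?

1900

Let p = c·s^2 = 8309. δp/p = √((1·δc/c)² + (2·δs/s)²) = √(0.0121 + 0.0400) = 0.228, so δp = 1900.
Q = p + x: δQ = √(δp² + δx²) = √(3.6e+06 + 2000) = 1900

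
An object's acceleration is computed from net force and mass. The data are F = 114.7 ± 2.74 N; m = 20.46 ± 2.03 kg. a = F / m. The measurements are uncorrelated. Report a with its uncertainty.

a is a product of powers, so relative uncertainties combine in quadrature:
  (1·δF/F)² = (1×0.0239)² = 0.000571;  (-1·δm/m)² = (-1×0.0992)² = 0.00984
δa/a = √(0.0104) = 0.102
a = 5.606 m/s^2, so δa = 0.102 × 5.606 = 0.572 m/s^2.

5.606 ± 0.572 m/s^2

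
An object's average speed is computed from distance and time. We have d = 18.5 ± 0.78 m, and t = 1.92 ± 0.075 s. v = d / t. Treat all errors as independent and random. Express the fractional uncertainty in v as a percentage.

5.75%

Relative error in a monomial: (δv/v)² = Σ (nᵢ · δxᵢ/xᵢ)².
  (1·δd/d)² = (1×0.0422)² = 0.00178;  (-1·δt/t)² = (-1×0.0391)² = 0.00153
δv/v = √(0.00330) = 0.0575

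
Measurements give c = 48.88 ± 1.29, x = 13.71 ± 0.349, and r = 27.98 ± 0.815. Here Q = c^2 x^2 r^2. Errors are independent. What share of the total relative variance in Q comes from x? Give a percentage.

(δQ/Q)² = (2·δc/c)² + (2·δx/x)² + (2·δr/r)²
  c term: (2×0.0264)² = 0.00279
  x term: (2×0.0255)² = 0.00259
  r term: (2×0.0291)² = 0.00339
Total = 0.00877. Share from x = 0.00259/0.00877 = 0.295.

29.5%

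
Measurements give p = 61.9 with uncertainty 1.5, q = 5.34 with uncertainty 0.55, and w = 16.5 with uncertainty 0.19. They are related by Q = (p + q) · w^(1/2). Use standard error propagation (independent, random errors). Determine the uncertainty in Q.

6.68

Let u = p + q = 67.2. δu = √(δp² + δq²) = √(2.25 + 0.303) = 1.60, so δu/u = 0.0238.
Q is then a monomial in u, w:
δQ/Q = √((δu/u)² + (½·δw/w)²) = √(0.000565 + 3.31e-05) = 0.0244
Q = 273, so δQ = 0.0244 × 273 = 6.68.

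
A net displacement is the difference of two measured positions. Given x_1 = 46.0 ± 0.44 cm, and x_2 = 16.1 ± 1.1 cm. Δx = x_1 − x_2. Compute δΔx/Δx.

0.0396

For a sum/difference, combine absolute errors in quadrature:
  (δx_1)² = 0.194;  (δx_2)² = 1.21
δΔx = √(1.40) = 1.18 cm
Δx = 29.9 cm, so δΔx/Δx = 1.18/29.9 = 0.0396.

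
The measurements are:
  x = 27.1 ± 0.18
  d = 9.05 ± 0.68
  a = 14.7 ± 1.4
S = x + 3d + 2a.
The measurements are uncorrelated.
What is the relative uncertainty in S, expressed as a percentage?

For a sum/difference, combine absolute errors in quadrature:
  (δx)² = 0.0324;  (3·δd)² = 4.16;  (2·δa)² = 7.84
δS = √(12.0) = 3.47
S = 83.7, so δS/S = 3.47/83.7 = 0.0415.

4.15%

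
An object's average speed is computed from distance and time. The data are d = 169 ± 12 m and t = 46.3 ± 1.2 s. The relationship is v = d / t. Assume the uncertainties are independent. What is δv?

Since v is a product/quotient, work with relative uncertainties:
  (1·δd/d)² = (1×0.0710)² = 0.00504;  (-1·δt/t)² = (-1×0.0259)² = 0.000672
δv/v = √(0.00571) = 0.0756
v = 3.65 m/s, so δv = 0.0756 × 3.65 = 0.276 m/s.

0.276 m/s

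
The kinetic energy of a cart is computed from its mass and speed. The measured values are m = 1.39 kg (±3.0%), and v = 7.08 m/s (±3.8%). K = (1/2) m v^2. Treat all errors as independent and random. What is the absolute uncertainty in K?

K is a product of powers, so relative uncertainties combine in quadrature:
  (1·δm/m)² = (1×0.0300)² = 0.000900;  (2·δv/v)² = (2×0.0380)² = 0.00578
δK/K = √(0.00668) = 0.0817
K = 34.8 J, so δK = 0.0817 × 34.8 = 2.85 J.

2.85 J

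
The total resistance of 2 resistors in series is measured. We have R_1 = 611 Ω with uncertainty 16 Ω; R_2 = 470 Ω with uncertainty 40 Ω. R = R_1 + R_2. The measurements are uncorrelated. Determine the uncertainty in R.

Absolute uncertainties add in quadrature for a linear combination:
  (δR_1)² = 256;  (δR_2)² = 1600
δR = √(1860) = 43.1 Ω

43.1 Ω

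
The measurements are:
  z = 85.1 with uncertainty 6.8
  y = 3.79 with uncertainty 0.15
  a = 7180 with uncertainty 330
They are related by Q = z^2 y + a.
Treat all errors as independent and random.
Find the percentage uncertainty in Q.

13.1%

Let p = z^2·y = 27400. δp/p = √((2·δz/z)² + (1·δy/y)²) = √(0.0255 + 0.00157) = 0.165, so δp = 4520.
Q = p + a: δQ = √(δp² + δa²) = √(2.04e+07 + 1.09e+05) = 4530
Q = 34600, so δQ/Q = 4530/34600 = 0.131.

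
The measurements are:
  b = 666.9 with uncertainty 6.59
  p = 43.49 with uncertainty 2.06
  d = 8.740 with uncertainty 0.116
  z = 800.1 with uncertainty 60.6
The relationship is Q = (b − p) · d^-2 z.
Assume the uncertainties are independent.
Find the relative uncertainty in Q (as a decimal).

Let u = b − p = 623.4. δu = √(δb² + δp²) = √(43.4 + 4.24) = 6.90, so δu/u = 0.0111.
Q is then a monomial in u, d, z:
δQ/Q = √((δu/u)² + (-2·δd/d)² + (1·δz/z)²) = √(0.000123 + 0.000705 + 0.00574) = 0.0810

0.0810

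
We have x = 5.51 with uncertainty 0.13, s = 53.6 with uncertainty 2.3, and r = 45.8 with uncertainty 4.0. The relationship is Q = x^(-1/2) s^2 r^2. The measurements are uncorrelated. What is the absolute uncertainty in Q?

5.01e+05

Each factor contributes (exponent × relative error)² to (δQ/Q)²:
  (−½·δx/x)² = (-0.5×0.0236)² = 0.000139;  (2·δs/s)² = (2×0.0429)² = 0.00737;  (2·δr/r)² = (2×0.0873)² = 0.0305
δQ/Q = √(0.0380) = 0.195
Q = 2.57e+06, so δQ = 0.195 × 2.57e+06 = 5.01e+05.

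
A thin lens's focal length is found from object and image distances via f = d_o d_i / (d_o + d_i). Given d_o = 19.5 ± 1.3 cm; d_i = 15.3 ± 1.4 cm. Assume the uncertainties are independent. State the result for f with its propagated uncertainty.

∂f/∂d_o = (d_i/(d_o+d_i))² = 0.193;  ∂f/∂d_i = (d_o/(d_o+d_i))² = 0.314
δf = √((∂f/∂d_o · δd_o)² + (∂f/∂d_i · δd_i)²) = √(0.0631 + 0.193) = 0.506 cm
f = 8.57 cm.

8.57 ± 0.506 cm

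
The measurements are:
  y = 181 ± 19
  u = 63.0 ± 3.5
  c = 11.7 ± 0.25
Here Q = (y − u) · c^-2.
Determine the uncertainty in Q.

0.146

Let w = y − u = 118. δw = √(δy² + δu²) = √(361 + 12.2) = 19.3, so δw/w = 0.164.
Q is then a monomial in w, c:
δQ/Q = √((δw/w)² + (-2·δc/c)²) = √(0.0268 + 0.00183) = 0.169
Q = 0.862, so δQ = 0.169 × 0.862 = 0.146.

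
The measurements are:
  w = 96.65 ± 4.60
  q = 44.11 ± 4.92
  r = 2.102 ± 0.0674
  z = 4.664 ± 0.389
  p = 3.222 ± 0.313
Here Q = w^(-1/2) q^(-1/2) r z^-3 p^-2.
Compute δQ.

Since Q is a product/quotient, work with relative uncertainties:
  (−½·δw/w)² = (-0.5×0.0476)² = 0.000566;  (−½·δq/q)² = (-0.5×0.112)² = 0.00311;  (1·δr/r)² = (1×0.0321)² = 0.00103;  (-3·δz/z)² = (-3×0.0834)² = 0.0626;  (-2·δp/p)² = (-2×0.0971)² = 0.0377
δQ/Q = √(0.105) = 0.324
Q = 3.057e-05, so δQ = 0.324 × 3.057e-05 = 9.91e-06.

9.91e-06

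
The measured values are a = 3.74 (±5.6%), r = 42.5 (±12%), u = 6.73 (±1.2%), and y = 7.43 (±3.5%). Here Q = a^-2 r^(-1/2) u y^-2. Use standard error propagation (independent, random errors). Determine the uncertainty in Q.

0.000195

For a monomial Q ∝ a^-2, r^(-1/2), u, y^-2, fractional errors add in quadrature:
  (-2·δa/a)² = (-2×0.0560)² = 0.0125;  (−½·δr/r)² = (-0.5×0.120)² = 0.00360;  (1·δu/u)² = (1×0.0120)² = 0.000144;  (-2·δy/y)² = (-2×0.0350)² = 0.00490
δQ/Q = √(0.0212) = 0.146
Q = 0.00134, so δQ = 0.146 × 0.00134 = 0.000195.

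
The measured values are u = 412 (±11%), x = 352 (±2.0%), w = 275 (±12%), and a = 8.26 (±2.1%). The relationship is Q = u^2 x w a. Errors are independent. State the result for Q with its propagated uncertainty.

For a monomial Q ∝ u^2, x, w, a, fractional errors add in quadrature:
  (2·δu/u)² = (2×0.110)² = 0.0484;  (1·δx/x)² = (1×0.0200)² = 0.000400;  (1·δw/w)² = (1×0.120)² = 0.0144;  (1·δa/a)² = (1×0.0210)² = 0.000441
δQ/Q = √(0.0636) = 0.252
Q = 1.36e+11, so δQ = 0.252 × 1.36e+11 = 3.42e+10.

(1.36 ± 0.342) × 10^11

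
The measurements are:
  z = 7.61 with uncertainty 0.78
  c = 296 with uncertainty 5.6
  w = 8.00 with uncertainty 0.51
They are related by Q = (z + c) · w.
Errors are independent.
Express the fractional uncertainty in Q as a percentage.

Let u = z + c = 304. δu = √(δz² + δc²) = √(0.608 + 31.4) = 5.65, so δu/u = 0.0186.
Q is then a monomial in u, w:
δQ/Q = √((δu/u)² + (1·δw/w)²) = √(0.000347 + 0.00406) = 0.0664

6.64%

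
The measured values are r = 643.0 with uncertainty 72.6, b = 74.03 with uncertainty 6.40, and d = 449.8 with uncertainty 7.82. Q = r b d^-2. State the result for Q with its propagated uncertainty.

For a monomial Q ∝ r, b, d^-2, fractional errors add in quadrature:
  (1·δr/r)² = (1×0.113)² = 0.0127;  (1·δb/b)² = (1×0.0865)² = 0.00747;  (-2·δd/d)² = (-2×0.0174)² = 0.00121
δQ/Q = √(0.0214) = 0.146
Q = 0.2353, so δQ = 0.146 × 0.2353 = 0.0344.

0.2353 ± 0.0344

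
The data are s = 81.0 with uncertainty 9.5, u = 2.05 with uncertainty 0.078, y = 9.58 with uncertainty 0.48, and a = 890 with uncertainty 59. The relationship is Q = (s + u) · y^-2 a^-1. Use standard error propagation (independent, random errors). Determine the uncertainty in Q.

0.000169

Let w = s + u = 83.0. δw = √(δs² + δu²) = √(90.2 + 0.00608) = 9.50, so δw/w = 0.114.
Q is then a monomial in w, y, a:
δQ/Q = √((δw/w)² + (-2·δy/y)² + (-1·δa/a)²) = √(0.0131 + 0.0100 + 0.00439) = 0.166
Q = 0.00102, so δQ = 0.166 × 0.00102 = 0.000169.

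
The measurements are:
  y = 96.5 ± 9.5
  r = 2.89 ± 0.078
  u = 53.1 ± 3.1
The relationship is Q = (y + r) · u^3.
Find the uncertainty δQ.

Let w = y + r = 99.4. δw = √(δy² + δr²) = √(90.2 + 0.00608) = 9.50, so δw/w = 0.0956.
Q is then a monomial in w, u:
δQ/Q = √((δw/w)² + (3·δu/u)²) = √(0.00914 + 0.0307) = 0.200
Q = 1.49e+07, so δQ = 0.200 × 1.49e+07 = 2.97e+06.

2.97e+06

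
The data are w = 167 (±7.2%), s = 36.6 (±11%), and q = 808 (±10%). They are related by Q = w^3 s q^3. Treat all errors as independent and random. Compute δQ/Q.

0.386

Relative error in a monomial: (δQ/Q)² = Σ (nᵢ · δxᵢ/xᵢ)².
  (3·δw/w)² = (3×0.0720)² = 0.0467;  (1·δs/s)² = (1×0.110)² = 0.0121;  (3·δq/q)² = (3×0.100)² = 0.0900
δQ/Q = √(0.149) = 0.386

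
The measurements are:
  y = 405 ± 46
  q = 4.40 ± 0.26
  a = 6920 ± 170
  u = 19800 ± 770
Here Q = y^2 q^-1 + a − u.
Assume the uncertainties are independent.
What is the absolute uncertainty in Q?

8790

Let p = y^2·q^-1 = 37300. δp/p = √((2·δy/y)² + (-1·δq/q)²) = √(0.0516 + 0.00349) = 0.235, so δp = 8750.
Q = p + a − u: δQ = √(δp² + δa² + δu²) = √(7.66e+07 + 28900 + 5.93e+05) = 8790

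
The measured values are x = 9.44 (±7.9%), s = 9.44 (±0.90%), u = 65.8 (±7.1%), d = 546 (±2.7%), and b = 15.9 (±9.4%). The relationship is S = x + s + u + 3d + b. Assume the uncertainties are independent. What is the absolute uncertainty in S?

44.5

Sums and differences: (δS)² = Σ (cᵢ δxᵢ)².
  (δx)² = 0.556;  (δs)² = 0.00722;  (δu)² = 21.8;  (3·δd)² = 1960;  (δb)² = 2.23
δS = √(1980) = 44.5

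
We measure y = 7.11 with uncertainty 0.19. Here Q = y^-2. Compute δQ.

Q ∝ y^-2, so δQ/Q = |-2| · δy/y = 2 × 0.0267 = 0.0534.
Q = 0.0198, so δQ = 0.0534 × 0.0198 = 0.00106.

0.00106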